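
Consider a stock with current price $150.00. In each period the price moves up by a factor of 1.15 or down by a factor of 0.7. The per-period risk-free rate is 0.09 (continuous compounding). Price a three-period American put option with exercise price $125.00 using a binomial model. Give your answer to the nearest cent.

$2.68

Risk-neutral probability p = (e^0.09 − 0.7)/(1.15 − 0.7) = 0.3942/0.4500 = 0.8759
Terminal stock prices: S_uuu = 228.1, S_uud = 138.9, S_udd = 84.52, S_ddd = 51.45
Terminal payoffs (K − S): max(-103.1, 0) = 0, max(-13.86, 0) = 0, max(40.48, 0) = 40.48, max(73.55, 0) = 73.55
Node uu (S = 198.4): continuation = e^(−0.09)·[0.8759·0.0000 + 0.1241·0.0000] = 0.0000; exercise value = 0.0000 ≤ continuation, so V_uu = 0.0000
Node ud (S = 120.7): continuation = e^(−0.09)·[0.8759·0.0000 + 0.1241·40.4750] = 4.5890; exercise value = 4.2500 ≤ continuation, so V_ud = 4.5890
Node dd (S = 73.5): continuation = e^(−0.09)·[0.8759·40.4750 + 0.1241·73.5500] = 40.7414; exercise value = 51.5000 > continuation, so V_dd = 51.5000 (exercise)
Node u (S = 172.5): continuation = e^(−0.09)·[0.8759·0.0000 + 0.1241·4.5890] = 0.5203; exercise value = 0.0000 ≤ continuation, so V_u = 0.5203
Node d (S = 105): continuation = e^(−0.09)·[0.8759·4.5890 + 0.1241·51.5000] = 9.5128; exercise value = 20.0000 > continuation, so V_d = 20.0000 (exercise)
Node 0 (S = 150): continuation = e^(−0.09)·[0.8759·0.5203 + 0.1241·20.0000] = 2.6841; exercise value = 0.0000 ≤ continuation, so V_0 = 2.6841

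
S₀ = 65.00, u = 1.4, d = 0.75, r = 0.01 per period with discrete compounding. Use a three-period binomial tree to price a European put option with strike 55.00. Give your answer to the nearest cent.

Risk-neutral probability p = (1 + 0.01 − 0.75)/(1.4 − 0.75) = 0.2600/0.6500 = 0.4000
Terminal stock prices: S_uuu = 178.4, S_uud = 95.55, S_udd = 51.19, S_ddd = 27.42
Terminal payoffs (K − S): max(-123.4, 0) = 0, max(-40.55, 0) = 0, max(3.812, 0) = 3.812, max(27.58, 0) = 27.58
Node uu (S = 127.4): V_uu = 1/1.01·[0.4000·0.0000 + 0.6000·0.0000] = 0.0000
Node ud (S = 68.25): V_ud = 1/1.01·[0.4000·0.0000 + 0.6000·3.8125] = 2.2649
Node dd (S = 36.56): V_dd = 1/1.01·[0.4000·3.8125 + 0.6000·27.5781] = 17.8929
Node u (S = 91): V_u = 1/1.01·[0.4000·0.0000 + 0.6000·2.2649] = 1.3455
Node d (S = 48.75): V_d = 1/1.01·[0.4000·2.2649 + 0.6000·17.8929] = 11.5264
Node 0 (S = 65): V_0 = 1/1.01·[0.4000·1.3455 + 0.6000·11.5264] = 7.3802

7.38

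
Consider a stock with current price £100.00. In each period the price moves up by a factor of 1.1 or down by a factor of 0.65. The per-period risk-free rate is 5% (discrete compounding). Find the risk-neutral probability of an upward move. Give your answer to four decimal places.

Risk-neutral probability p = (1 + 0.05 − 0.65)/(1.1 − 0.65) = 0.4000/0.4500 = 0.8889

p = 0.8889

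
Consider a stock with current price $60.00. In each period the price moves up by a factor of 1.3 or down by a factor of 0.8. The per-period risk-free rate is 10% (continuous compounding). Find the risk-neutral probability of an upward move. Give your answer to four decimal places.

Risk-neutral probability p = (e^0.1 − 0.8)/(1.3 − 0.8) = 0.3052/0.5000 = 0.6103

p = 0.6103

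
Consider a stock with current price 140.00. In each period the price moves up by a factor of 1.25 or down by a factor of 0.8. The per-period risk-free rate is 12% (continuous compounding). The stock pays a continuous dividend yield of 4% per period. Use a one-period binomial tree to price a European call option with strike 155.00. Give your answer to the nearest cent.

11.17

Per-period risk-free factor R = e^0.12 = 1.1275; dividend-adjusted growth = e^(0.12−0.04) = 1.0833.
Risk-neutral probability p = (1.0833 − 0.8)/(1.25 − 0.8) = 0.2833/0.4500 = 0.6295
Terminal stock prices: S_u = 175, S_d = 112
Terminal payoffs (S − K): max(20, 0) = 20, max(-43, 0) = 0
Node 0 (S = 140): V_0 = e^(−0.12)·[0.6295·20.0000 + 0.3705·0.0000] = 11.1668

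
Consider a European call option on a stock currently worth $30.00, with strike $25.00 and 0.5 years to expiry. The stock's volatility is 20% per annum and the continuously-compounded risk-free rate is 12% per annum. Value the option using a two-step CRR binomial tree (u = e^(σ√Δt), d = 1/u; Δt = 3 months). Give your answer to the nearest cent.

$6.51

CRR parameters: u = e^(σ√Δt) = e^(0.2·√0.25) = 1.1052, d = 1/u = 0.9048
Per-period rate: rΔt = 0.12·0.25 = 0.03, so R = e^0.03 = 1.0305
Risk-neutral probability p = (e^0.03 − 0.9048)/(1.1052 − 0.9048) = 0.1256/0.2003 = 0.6270
Terminal stock prices: S_uu = 36.64, S_ud = 30, S_dd = 24.56
Terminal payoffs (S − K): max(11.64, 0) = 11.64, max(5, 0) = 5, max(-0.4381, 0) = 0
Node u (S = 33.16): V_u = e^(−0.03)·[0.6270·11.6421 + 0.3730·5.0000] = 8.8940
Node d (S = 27.15): V_d = e^(−0.03)·[0.6270·5.0000 + 0.3730·0.0000] = 3.0425
Node 0 (S = 30): V_0 = e^(−0.03)·[0.6270·8.8940 + 0.3730·3.0425] = 6.5133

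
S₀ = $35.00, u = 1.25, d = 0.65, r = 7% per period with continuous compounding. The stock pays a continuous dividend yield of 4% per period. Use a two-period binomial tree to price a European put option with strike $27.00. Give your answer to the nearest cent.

Per-period risk-free factor R = e^0.07 = 1.0725; dividend-adjusted growth = e^(0.07−0.04) = 1.0305.
Risk-neutral probability p = (1.0305 − 0.65)/(1.25 − 0.65) = 0.3805/0.6000 = 0.6341
Terminal stock prices: S_uu = 54.69, S_ud = 28.44, S_dd = 14.79
Terminal payoffs (K − S): max(-27.69, 0) = 0, max(-1.438, 0) = 0, max(12.21, 0) = 12.21
Node u (S = 43.75): V_u = e^(−0.07)·[0.6341·0.0000 + 0.3659·0.0000] = 0.0000
Node d (S = 22.75): V_d = e^(−0.07)·[0.6341·0.0000 + 0.3659·12.2125] = 4.1666
Node 0 (S = 35): V_0 = e^(−0.07)·[0.6341·0.0000 + 0.3659·4.1666] = 1.4215

$1.42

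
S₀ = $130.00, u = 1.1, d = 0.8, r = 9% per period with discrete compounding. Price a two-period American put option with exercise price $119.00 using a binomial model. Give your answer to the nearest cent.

$0.58

Risk-neutral probability p = (1 + 0.09 − 0.8)/(1.1 − 0.8) = 0.2900/0.3000 = 0.9667
Terminal stock prices: S_uu = 157.3, S_ud = 114.4, S_dd = 83.2
Terminal payoffs (K − S): max(-38.3, 0) = 0, max(4.6, 0) = 4.6, max(35.8, 0) = 35.8
Node u (S = 143): continuation = 1/1.09·[0.9667·0.0000 + 0.0333·4.6000] = 0.1407; exercise value = 0.0000 ≤ continuation, so V_u = 0.1407
Node d (S = 104): continuation = 1/1.09·[0.9667·4.6000 + 0.0333·35.8000] = 5.1743; exercise value = 15.0000 > continuation, so V_d = 15.0000 (exercise)
Node 0 (S = 130): continuation = 1/1.09·[0.9667·0.1407 + 0.0333·15.0000] = 0.5835; exercise value = 0.0000 ≤ continuation, so V_0 = 0.5835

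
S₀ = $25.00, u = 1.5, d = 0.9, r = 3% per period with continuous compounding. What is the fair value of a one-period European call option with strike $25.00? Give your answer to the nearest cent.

$2.64

Risk-neutral probability p = (e^0.03 − 0.9)/(1.5 − 0.9) = 0.1305/0.6000 = 0.2174
Terminal stock prices: S_u = 37.5, S_d = 22.5
Terminal payoffs (S − K): max(12.5, 0) = 12.5, max(-2.5, 0) = 0
Node 0 (S = 25): V_0 = e^(−0.03)·[0.2174·12.5000 + 0.7826·0.0000] = 2.6375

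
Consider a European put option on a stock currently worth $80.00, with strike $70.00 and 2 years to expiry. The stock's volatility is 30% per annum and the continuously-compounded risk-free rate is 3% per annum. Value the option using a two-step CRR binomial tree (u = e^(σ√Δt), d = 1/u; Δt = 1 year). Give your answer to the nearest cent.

$6.76

CRR parameters: u = e^(σ√Δt) = e^(0.3·√1) = 1.3499, d = 1/u = 0.7408
Per-period rate: rΔt = 0.03·1 = 0.03, so R = e^0.03 = 1.0305
Risk-neutral probability p = (e^0.03 − 0.7408)/(1.3499 − 0.7408) = 0.2896/0.6090 = 0.4756
Terminal stock prices: S_uu = 145.8, S_ud = 80, S_dd = 43.9
Terminal payoffs (K − S): max(-75.77, 0) = 0, max(-10, 0) = 0, max(26.1, 0) = 26.1
Node u (S = 108): V_u = e^(−0.03)·[0.4756·0.0000 + 0.5244·0.0000] = 0.0000
Node d (S = 59.27): V_d = e^(−0.03)·[0.4756·0.0000 + 0.5244·26.0951] = 13.2808
Node 0 (S = 80): V_0 = e^(−0.03)·[0.4756·0.0000 + 0.5244·13.2808] = 6.7591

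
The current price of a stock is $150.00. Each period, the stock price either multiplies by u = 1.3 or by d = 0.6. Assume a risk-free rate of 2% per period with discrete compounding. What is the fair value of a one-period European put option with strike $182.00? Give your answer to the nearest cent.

Risk-neutral probability p = (1 + 0.02 − 0.6)/(1.3 − 0.6) = 0.4200/0.7000 = 0.6000
Terminal stock prices: S_u = 195, S_d = 90
Terminal payoffs (K − S): max(-13, 0) = 0, max(92, 0) = 92
Node 0 (S = 150): V_0 = 1/1.02·[0.6000·0.0000 + 0.4000·92.0000] = 36.0784

$36.08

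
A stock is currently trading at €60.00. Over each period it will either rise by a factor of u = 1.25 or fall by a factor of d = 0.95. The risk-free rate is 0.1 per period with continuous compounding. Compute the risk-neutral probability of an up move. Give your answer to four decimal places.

Risk-neutral probability p = (e^0.1 − 0.95)/(1.25 − 0.95) = 0.1552/0.3000 = 0.5172

p = 0.5172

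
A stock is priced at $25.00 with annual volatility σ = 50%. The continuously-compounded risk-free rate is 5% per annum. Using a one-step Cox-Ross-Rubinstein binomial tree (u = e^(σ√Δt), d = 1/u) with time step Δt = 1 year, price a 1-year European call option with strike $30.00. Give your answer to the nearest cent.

$4.55

CRR parameters: u = e^(σ√Δt) = e^(0.5·√1) = 1.6487, d = 1/u = 0.6065
Per-period rate: rΔt = 0.05·1 = 0.05, so R = e^0.05 = 1.0513
Risk-neutral probability p = (e^0.05 − 0.6065)/(1.6487 − 0.6065) = 0.4447/1.0422 = 0.4267
Terminal stock prices: S_u = 41.22, S_d = 15.16
Terminal payoffs (S − K): max(11.22, 0) = 11.22, max(-14.84, 0) = 0
Node 0 (S = 25): V_0 = e^(−0.05)·[0.4267·11.2180 + 0.5733·0.0000] = 4.5537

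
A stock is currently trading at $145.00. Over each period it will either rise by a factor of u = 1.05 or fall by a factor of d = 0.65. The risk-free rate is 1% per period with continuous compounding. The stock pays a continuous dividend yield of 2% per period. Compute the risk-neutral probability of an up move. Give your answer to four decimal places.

Per-period risk-free factor R = e^0.01 = 1.0101; dividend-adjusted growth = e^(0.01−0.02) = 0.9900.
Risk-neutral probability p = (0.9900 − 0.65)/(1.05 − 0.65) = 0.3400/0.4000 = 0.8501

p = 0.8501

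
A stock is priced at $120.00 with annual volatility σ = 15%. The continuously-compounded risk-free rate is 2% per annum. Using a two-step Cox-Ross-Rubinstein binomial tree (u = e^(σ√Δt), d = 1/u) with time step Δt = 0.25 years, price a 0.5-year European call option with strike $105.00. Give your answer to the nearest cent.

CRR parameters: u = e^(σ√Δt) = e^(0.15·√0.25) = 1.0779, d = 1/u = 0.9277
Per-period rate: rΔt = 0.02·0.25 = 0.005, so R = e^0.005 = 1.0050
Risk-neutral probability p = (e^0.005 − 0.9277)/(1.0779 − 0.9277) = 0.0773/0.1501 = 0.5146
Terminal stock prices: S_uu = 139.4, S_ud = 120, S_dd = 103.3
Terminal payoffs (S − K): max(34.42, 0) = 34.42, max(15, 0) = 15, max(-1.715, 0) = 0
Node u (S = 129.3): V_u = e^(−0.005)·[0.5146·34.4201 + 0.4854·15.0000] = 24.8698
Node d (S = 111.3): V_d = e^(−0.005)·[0.5146·15.0000 + 0.4854·0.0000] = 7.6812
Node 0 (S = 120): V_0 = e^(−0.005)·[0.5146·24.8698 + 0.4854·7.6812] = 16.4448

$16.44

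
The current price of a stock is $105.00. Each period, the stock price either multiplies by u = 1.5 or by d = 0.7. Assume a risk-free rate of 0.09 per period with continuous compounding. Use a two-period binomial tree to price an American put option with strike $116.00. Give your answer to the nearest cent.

$20.90

Risk-neutral probability p = (e^0.09 − 0.7)/(1.5 − 0.7) = 0.3942/0.8000 = 0.4927
Terminal stock prices: S_uu = 236.2, S_ud = 110.2, S_dd = 51.45
Terminal payoffs (K − S): max(-120.2, 0) = 0, max(5.75, 0) = 5.75, max(64.55, 0) = 64.55
Node u (S = 157.5): continuation = e^(−0.09)·[0.4927·0.0000 + 0.5073·5.7500] = 2.6658; exercise value = 0.0000 ≤ continuation, so V_u = 2.6658
Node d (S = 73.5): continuation = e^(−0.09)·[0.4927·5.7500 + 0.5073·64.5500] = 32.5160; exercise value = 42.5000 > continuation, so V_d = 42.5000 (exercise)
Node 0 (S = 105): continuation = e^(−0.09)·[0.4927·2.6658 + 0.5073·42.5000] = 20.9043; exercise value = 11.0000 ≤ continuation, so V_0 = 20.9043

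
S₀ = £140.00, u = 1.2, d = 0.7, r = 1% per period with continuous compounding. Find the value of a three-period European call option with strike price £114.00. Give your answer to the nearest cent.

Risk-neutral probability p = (e^0.01 − 0.7)/(1.2 − 0.7) = 0.3101/0.5000 = 0.6201
Terminal stock prices: S_uuu = 241.9, S_uud = 141.1, S_udd = 82.32, S_ddd = 48.02
Terminal payoffs (S − K): max(127.9, 0) = 127.9, max(27.12, 0) = 27.12, max(-31.68, 0) = 0, max(-65.98, 0) = 0
Node uu (S = 201.6): V_uu = e^(−0.01)·[0.6201·127.9200 + 0.3799·27.1200] = 88.7343
Node ud (S = 117.6): V_ud = e^(−0.01)·[0.6201·27.1200 + 0.3799·0.0000] = 16.6498
Node dd (S = 68.6): V_dd = e^(−0.01)·[0.6201·0.0000 + 0.3799·0.0000] = 0.0000
Node u (S = 168): V_u = e^(−0.01)·[0.6201·88.7343 + 0.3799·16.6498] = 60.7390
Node d (S = 98): V_d = e^(−0.01)·[0.6201·16.6498 + 0.3799·0.0000] = 10.2218
Node 0 (S = 140): V_0 = e^(−0.01)·[0.6201·60.7390 + 0.3799·10.2218] = 41.1341

£41.13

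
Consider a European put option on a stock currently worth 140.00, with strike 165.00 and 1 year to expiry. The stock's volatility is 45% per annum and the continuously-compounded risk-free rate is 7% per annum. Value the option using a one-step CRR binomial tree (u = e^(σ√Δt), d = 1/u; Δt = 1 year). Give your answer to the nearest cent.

CRR parameters: u = e^(σ√Δt) = e^(0.45·√1) = 1.5683, d = 1/u = 0.6376
Per-period rate: rΔt = 0.07·1 = 0.07, so R = e^0.07 = 1.0725
Risk-neutral probability p = (e^0.07 − 0.6376)/(1.5683 − 0.6376) = 0.4349/0.9307 = 0.4673
Terminal stock prices: S_u = 219.6, S_d = 89.27
Terminal payoffs (K − S): max(-54.56, 0) = 0, max(75.73, 0) = 75.73
Node 0 (S = 140): V_0 = e^(−0.07)·[0.4673·0.0000 + 0.5327·75.7321] = 37.6172

37.62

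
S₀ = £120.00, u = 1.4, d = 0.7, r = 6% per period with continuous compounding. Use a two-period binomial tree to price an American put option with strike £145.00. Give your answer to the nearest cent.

Risk-neutral probability p = (e^0.06 − 0.7)/(1.4 − 0.7) = 0.3618/0.7000 = 0.5169
Terminal stock prices: S_uu = 235.2, S_ud = 117.6, S_dd = 58.8
Terminal payoffs (K − S): max(-90.2, 0) = 0, max(27.4, 0) = 27.4, max(86.2, 0) = 86.2
Node u (S = 168): continuation = e^(−0.06)·[0.5169·0.0000 + 0.4831·27.4000] = 12.4658; exercise value = 0.0000 ≤ continuation, so V_u = 12.4658
Node d (S = 84): continuation = e^(−0.06)·[0.5169·27.4000 + 0.4831·86.2000] = 52.5559; exercise value = 61.0000 > continuation, so V_d = 61.0000 (exercise)
Node 0 (S = 120): continuation = e^(−0.06)·[0.5169·12.4658 + 0.4831·61.0000] = 33.8209; exercise value = 25.0000 ≤ continuation, so V_0 = 33.8209

£33.82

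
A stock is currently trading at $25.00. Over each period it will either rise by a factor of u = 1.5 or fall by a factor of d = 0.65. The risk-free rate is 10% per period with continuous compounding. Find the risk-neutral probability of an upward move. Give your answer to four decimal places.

Risk-neutral probability p = (e^0.1 − 0.65)/(1.5 − 0.65) = 0.4552/0.8500 = 0.5355

p = 0.5355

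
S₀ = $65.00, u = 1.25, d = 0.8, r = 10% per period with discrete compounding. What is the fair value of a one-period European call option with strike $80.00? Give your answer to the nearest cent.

Risk-neutral probability p = (1 + 0.1 − 0.8)/(1.25 − 0.8) = 0.3000/0.4500 = 0.6667
Terminal stock prices: S_u = 81.25, S_d = 52
Terminal payoffs (S − K): max(1.25, 0) = 1.25, max(-28, 0) = 0
Node 0 (S = 65): V_0 = 1/1.1·[0.6667·1.2500 + 0.3333·0.0000] = 0.7576

$0.76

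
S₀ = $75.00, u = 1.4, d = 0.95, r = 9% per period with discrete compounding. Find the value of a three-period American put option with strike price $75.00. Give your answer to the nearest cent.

Risk-neutral probability p = (1 + 0.09 − 0.95)/(1.4 − 0.95) = 0.1400/0.4500 = 0.3111
Terminal stock prices: S_uuu = 205.8, S_uud = 139.6, S_udd = 94.76, S_ddd = 64.3
Terminal payoffs (K − S): max(-130.8, 0) = 0, max(-64.65, 0) = 0, max(-19.76, 0) = 0, max(10.7, 0) = 10.7
Node uu (S = 147): continuation = 1/1.09·[0.3111·0.0000 + 0.6889·0.0000] = 0.0000; exercise value = 0.0000 ≤ continuation, so V_uu = 0.0000
Node ud (S = 99.75): continuation = 1/1.09·[0.3111·0.0000 + 0.6889·0.0000] = 0.0000; exercise value = 0.0000 ≤ continuation, so V_ud = 0.0000
Node dd (S = 67.69): continuation = 1/1.09·[0.3111·0.0000 + 0.6889·10.6969] = 6.7605; exercise value = 7.3125 > continuation, so V_dd = 7.3125 (exercise)
Node u (S = 105): continuation = 1/1.09·[0.3111·0.0000 + 0.6889·0.0000] = 0.0000; exercise value = 0.0000 ≤ continuation, so V_u = 0.0000
Node d (S = 71.25): continuation = 1/1.09·[0.3111·0.0000 + 0.6889·7.3125] = 4.6216; exercise value = 3.7500 ≤ continuation, so V_d = 4.6216
Node 0 (S = 75): continuation = 1/1.09·[0.3111·0.0000 + 0.6889·4.6216] = 2.9209; exercise value = 0.0000 ≤ continuation, so V_0 = 2.9209

$2.92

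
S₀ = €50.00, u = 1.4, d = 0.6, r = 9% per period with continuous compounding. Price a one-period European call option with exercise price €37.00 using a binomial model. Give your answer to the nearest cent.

Risk-neutral probability p = (e^0.09 − 0.6)/(1.4 − 0.6) = 0.4942/0.8000 = 0.6177
Terminal stock prices: S_u = 70, S_d = 30
Terminal payoffs (S − K): max(33, 0) = 33, max(-7, 0) = 0
Node 0 (S = 50): V_0 = e^(−0.09)·[0.6177·33.0000 + 0.3823·0.0000] = 18.6302

€18.63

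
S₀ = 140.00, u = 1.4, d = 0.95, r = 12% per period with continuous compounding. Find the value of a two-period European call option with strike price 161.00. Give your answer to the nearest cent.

Risk-neutral probability p = (e^0.12 − 0.95)/(1.4 − 0.95) = 0.1775/0.4500 = 0.3944
Terminal stock prices: S_uu = 274.4, S_ud = 186.2, S_dd = 126.3
Terminal payoffs (S − K): max(113.4, 0) = 113.4, max(25.2, 0) = 25.2, max(-34.65, 0) = 0
Node u (S = 196): V_u = e^(−0.12)·[0.3944·113.4000 + 0.6056·25.2000] = 53.2058
Node d (S = 133): V_d = e^(−0.12)·[0.3944·25.2000 + 0.6056·0.0000] = 8.8158
Node 0 (S = 140): V_0 = e^(−0.12)·[0.3944·53.2058 + 0.6056·8.8158] = 23.3481

23.35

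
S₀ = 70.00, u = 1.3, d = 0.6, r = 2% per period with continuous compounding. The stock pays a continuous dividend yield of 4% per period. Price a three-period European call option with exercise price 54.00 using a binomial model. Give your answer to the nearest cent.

Per-period risk-free factor R = e^0.02 = 1.0202; dividend-adjusted growth = e^(0.02−0.04) = 0.9802.
Risk-neutral probability p = (0.9802 − 0.6)/(1.3 − 0.6) = 0.3802/0.7000 = 0.5431
Terminal stock prices: S_uuu = 153.8, S_uud = 70.98, S_udd = 32.76, S_ddd = 15.12
Terminal payoffs (S − K): max(99.79, 0) = 99.79, max(16.98, 0) = 16.98, max(-21.24, 0) = 0, max(-38.88, 0) = 0
Node uu (S = 118.3): V_uu = e^(−0.02)·[0.5431·99.7900 + 0.4569·16.9800] = 60.7307
Node ud (S = 54.6): V_ud = e^(−0.02)·[0.5431·16.9800 + 0.4569·0.0000] = 9.0399
Node dd (S = 25.2): V_dd = e^(−0.02)·[0.5431·0.0000 + 0.4569·0.0000] = 0.0000
Node u (S = 91): V_u = e^(−0.02)·[0.5431·60.7307 + 0.4569·9.0399] = 36.3803
Node d (S = 42): V_d = e^(−0.02)·[0.5431·9.0399 + 0.4569·0.0000] = 4.8127
Node 0 (S = 70): V_0 = e^(−0.02)·[0.5431·36.3803 + 0.4569·4.8127] = 21.5236

21.52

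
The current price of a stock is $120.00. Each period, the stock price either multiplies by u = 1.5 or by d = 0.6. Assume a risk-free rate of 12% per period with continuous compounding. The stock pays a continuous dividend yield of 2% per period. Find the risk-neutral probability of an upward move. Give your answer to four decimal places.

Per-period risk-free factor R = e^0.12 = 1.1275; dividend-adjusted growth = e^(0.12−0.02) = 1.1052.
Risk-neutral probability p = (1.1052 − 0.6)/(1.5 − 0.6) = 0.5052/0.9000 = 0.5613

p = 0.5613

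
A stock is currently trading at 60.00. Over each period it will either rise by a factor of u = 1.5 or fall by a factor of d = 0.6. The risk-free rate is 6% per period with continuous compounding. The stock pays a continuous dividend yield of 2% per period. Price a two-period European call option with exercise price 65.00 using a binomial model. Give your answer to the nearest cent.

14.89

Per-period risk-free factor R = e^0.06 = 1.0618; dividend-adjusted growth = e^(0.06−0.02) = 1.0408.
Risk-neutral probability p = (1.0408 − 0.6)/(1.5 − 0.6) = 0.4408/0.9000 = 0.4898
Terminal stock prices: S_uu = 135, S_ud = 54, S_dd = 21.6
Terminal payoffs (S − K): max(70, 0) = 70, max(-11, 0) = 0, max(-43.4, 0) = 0
Node u (S = 90): V_u = e^(−0.06)·[0.4898·70.0000 + 0.5102·0.0000] = 32.2887
Node d (S = 36): V_d = e^(−0.06)·[0.4898·0.0000 + 0.5102·0.0000] = 0.0000
Node 0 (S = 60): V_0 = e^(−0.06)·[0.4898·32.2887 + 0.5102·0.0000] = 14.8937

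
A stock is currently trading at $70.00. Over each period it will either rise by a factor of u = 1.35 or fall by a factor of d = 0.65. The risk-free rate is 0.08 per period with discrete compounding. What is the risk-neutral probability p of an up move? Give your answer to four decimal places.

Risk-neutral probability p = (1 + 0.08 − 0.65)/(1.35 − 0.65) = 0.4300/0.7000 = 0.6143

p = 0.6143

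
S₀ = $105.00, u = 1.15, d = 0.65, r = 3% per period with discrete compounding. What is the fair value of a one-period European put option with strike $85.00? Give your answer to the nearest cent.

$3.90

Risk-neutral probability p = (1 + 0.03 − 0.65)/(1.15 − 0.65) = 0.3800/0.5000 = 0.7600
Terminal stock prices: S_u = 120.7, S_d = 68.25
Terminal payoffs (K − S): max(-35.75, 0) = 0, max(16.75, 0) = 16.75
Node 0 (S = 105): V_0 = 1/1.03·[0.7600·0.0000 + 0.2400·16.7500] = 3.9029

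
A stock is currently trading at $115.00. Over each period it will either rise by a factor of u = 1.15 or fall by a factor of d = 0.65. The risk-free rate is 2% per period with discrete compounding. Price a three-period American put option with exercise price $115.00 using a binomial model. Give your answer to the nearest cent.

Risk-neutral probability p = (1 + 0.02 − 0.65)/(1.15 − 0.65) = 0.3700/0.5000 = 0.7400
Terminal stock prices: S_uuu = 174.9, S_uud = 98.86, S_udd = 55.88, S_ddd = 31.58
Terminal payoffs (K − S): max(-59.9, 0) = 0, max(16.14, 0) = 16.14, max(59.12, 0) = 59.12, max(83.42, 0) = 83.42
Node uu (S = 152.1): continuation = 1/1.02·[0.7400·0.0000 + 0.2600·16.1431] = 4.1149; exercise value = 0.0000 ≤ continuation, so V_uu = 4.1149
Node ud (S = 85.96): continuation = 1/1.02·[0.7400·16.1431 + 0.2600·59.1244] = 26.7826; exercise value = 29.0375 > continuation, so V_ud = 29.0375 (exercise)
Node dd (S = 48.59): continuation = 1/1.02·[0.7400·59.1244 + 0.2600·83.4181] = 64.1576; exercise value = 66.4125 > continuation, so V_dd = 66.4125 (exercise)
Node u (S = 132.2): continuation = 1/1.02·[0.7400·4.1149 + 0.2600·29.0375] = 10.3870; exercise value = 0.0000 ≤ continuation, so V_u = 10.3870
Node d (S = 74.75): continuation = 1/1.02·[0.7400·29.0375 + 0.2600·66.4125] = 37.9951; exercise value = 40.2500 > continuation, so V_d = 40.2500 (exercise)
Node 0 (S = 115): continuation = 1/1.02·[0.7400·10.3870 + 0.2600·40.2500] = 17.7955; exercise value = 0.0000 ≤ continuation, so V_0 = 17.7955

$17.80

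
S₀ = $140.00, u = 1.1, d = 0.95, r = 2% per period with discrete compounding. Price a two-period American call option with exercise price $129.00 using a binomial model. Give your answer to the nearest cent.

Risk-neutral probability p = (1 + 0.02 − 0.95)/(1.1 − 0.95) = 0.0700/0.1500 = 0.4667
Terminal stock prices: S_uu = 169.4, S_ud = 146.3, S_dd = 126.3
Terminal payoffs (S − K): max(40.4, 0) = 40.4, max(17.3, 0) = 17.3, max(-2.65, 0) = 0
Node u (S = 154): continuation = 1/1.02·[0.4667·40.4000 + 0.5333·17.3000] = 27.5294; exercise value = 25.0000 ≤ continuation, so V_u = 27.5294
Node d (S = 133): continuation = 1/1.02·[0.4667·17.3000 + 0.5333·0.0000] = 7.9150; exercise value = 4.0000 ≤ continuation, so V_d = 7.9150
Node 0 (S = 140): continuation = 1/1.02·[0.4667·27.5294 + 0.5333·7.9150] = 16.7337; exercise value = 11.0000 ≤ continuation, so V_0 = 16.7337

$16.73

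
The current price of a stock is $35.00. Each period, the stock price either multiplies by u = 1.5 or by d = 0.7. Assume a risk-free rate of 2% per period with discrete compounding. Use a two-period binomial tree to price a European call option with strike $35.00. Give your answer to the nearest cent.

Risk-neutral probability p = (1 + 0.02 − 0.7)/(1.5 − 0.7) = 0.3200/0.8000 = 0.4000
Terminal stock prices: S_uu = 78.75, S_ud = 36.75, S_dd = 17.15
Terminal payoffs (S − K): max(43.75, 0) = 43.75, max(1.75, 0) = 1.75, max(-17.85, 0) = 0
Node u (S = 52.5): V_u = 1/1.02·[0.4000·43.7500 + 0.6000·1.7500] = 18.1863
Node d (S = 24.5): V_d = 1/1.02·[0.4000·1.7500 + 0.6000·0.0000] = 0.6863
Node 0 (S = 35): V_0 = 1/1.02·[0.4000·18.1863 + 0.6000·0.6863] = 7.5356

$7.54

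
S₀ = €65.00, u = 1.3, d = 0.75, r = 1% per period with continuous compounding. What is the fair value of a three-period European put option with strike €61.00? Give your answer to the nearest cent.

€9.93

Risk-neutral probability p = (e^0.01 − 0.75)/(1.3 − 0.75) = 0.2601/0.5500 = 0.4728
Terminal stock prices: S_uuu = 142.8, S_uud = 82.39, S_udd = 47.53, S_ddd = 27.42
Terminal payoffs (K − S): max(-81.81, 0) = 0, max(-21.39, 0) = 0, max(13.47, 0) = 13.47, max(33.58, 0) = 33.58
Node uu (S = 109.9): V_uu = e^(−0.01)·[0.4728·0.0000 + 0.5272·0.0000] = 0.0000
Node ud (S = 63.38): V_ud = e^(−0.01)·[0.4728·0.0000 + 0.5272·13.4688] = 7.0298
Node dd (S = 36.56): V_dd = e^(−0.01)·[0.4728·13.4688 + 0.5272·33.5781] = 23.8305
Node u (S = 84.5): V_u = e^(−0.01)·[0.4728·0.0000 + 0.5272·7.0298] = 3.6691
Node d (S = 48.75): V_d = e^(−0.01)·[0.4728·7.0298 + 0.5272·23.8305] = 15.7288
Node 0 (S = 65): V_0 = e^(−0.01)·[0.4728·3.6691 + 0.5272·15.7288] = 9.9270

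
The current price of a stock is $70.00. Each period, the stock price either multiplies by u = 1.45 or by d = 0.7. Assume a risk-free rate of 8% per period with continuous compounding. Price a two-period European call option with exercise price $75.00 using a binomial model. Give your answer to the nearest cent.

Risk-neutral probability p = (e^0.08 − 0.7)/(1.45 − 0.7) = 0.3833/0.7500 = 0.5110
Terminal stock prices: S_uu = 147.2, S_ud = 71.05, S_dd = 34.3
Terminal payoffs (S − K): max(72.18, 0) = 72.18, max(-3.95, 0) = 0, max(-40.7, 0) = 0
Node u (S = 101.5): V_u = e^(−0.08)·[0.5110·72.1750 + 0.4890·0.0000] = 34.0491
Node d (S = 49): V_d = e^(−0.08)·[0.5110·0.0000 + 0.4890·0.0000] = 0.0000
Node 0 (S = 70): V_0 = e^(−0.08)·[0.5110·34.0491 + 0.4890·0.0000] = 16.0630

$16.06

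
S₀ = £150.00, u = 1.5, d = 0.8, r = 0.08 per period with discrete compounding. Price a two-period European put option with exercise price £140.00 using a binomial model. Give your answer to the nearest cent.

Risk-neutral probability p = (1 + 0.08 − 0.8)/(1.5 − 0.8) = 0.2800/0.7000 = 0.4000
Terminal stock prices: S_uu = 337.5, S_ud = 180, S_dd = 96
Terminal payoffs (K − S): max(-197.5, 0) = 0, max(-40, 0) = 0, max(44, 0) = 44
Node u (S = 225): V_u = 1/1.08·[0.4000·0.0000 + 0.6000·0.0000] = 0.0000
Node d (S = 120): V_d = 1/1.08·[0.4000·0.0000 + 0.6000·44.0000] = 24.4444
Node 0 (S = 150): V_0 = 1/1.08·[0.4000·0.0000 + 0.6000·24.4444] = 13.5802

£13.58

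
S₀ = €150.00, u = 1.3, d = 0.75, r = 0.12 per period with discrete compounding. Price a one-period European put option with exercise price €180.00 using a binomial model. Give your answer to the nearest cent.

€19.72

Risk-neutral probability p = (1 + 0.12 − 0.75)/(1.3 − 0.75) = 0.3700/0.5500 = 0.6727
Terminal stock prices: S_u = 195, S_d = 112.5
Terminal payoffs (K − S): max(-15, 0) = 0, max(67.5, 0) = 67.5
Node 0 (S = 150): V_0 = 1/1.12·[0.6727·0.0000 + 0.3273·67.5000] = 19.7240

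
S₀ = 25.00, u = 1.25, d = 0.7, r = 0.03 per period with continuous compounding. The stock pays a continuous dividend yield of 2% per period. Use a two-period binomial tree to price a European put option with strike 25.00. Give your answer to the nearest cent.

3.73

Per-period risk-free factor R = e^0.03 = 1.0305; dividend-adjusted growth = e^(0.03−0.02) = 1.0101.
Risk-neutral probability p = (1.0101 − 0.7)/(1.25 − 0.7) = 0.3101/0.5500 = 0.5637
Terminal stock prices: S_uu = 39.06, S_ud = 21.88, S_dd = 12.25
Terminal payoffs (K − S): max(-14.06, 0) = 0, max(3.125, 0) = 3.125, max(12.75, 0) = 12.75
Node u (S = 31.25): V_u = e^(−0.03)·[0.5637·0.0000 + 0.4363·3.1250] = 1.3231
Node d (S = 17.5): V_d = e^(−0.03)·[0.5637·3.1250 + 0.4363·12.7500] = 7.1077
Node 0 (S = 25): V_0 = e^(−0.03)·[0.5637·1.3231 + 0.4363·7.1077] = 3.7330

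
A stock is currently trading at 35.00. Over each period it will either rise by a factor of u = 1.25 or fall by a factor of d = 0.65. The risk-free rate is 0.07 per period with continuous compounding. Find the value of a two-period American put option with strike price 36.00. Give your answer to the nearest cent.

5.02

Risk-neutral probability p = (e^0.07 − 0.65)/(1.25 − 0.65) = 0.4225/0.6000 = 0.7042
Terminal stock prices: S_uu = 54.69, S_ud = 28.44, S_dd = 14.79
Terminal payoffs (K − S): max(-18.69, 0) = 0, max(7.562, 0) = 7.562, max(21.21, 0) = 21.21
Node u (S = 43.75): continuation = e^(−0.07)·[0.7042·0.0000 + 0.2958·7.5625] = 2.0859; exercise value = 0.0000 ≤ continuation, so V_u = 2.0859
Node d (S = 22.75): continuation = e^(−0.07)·[0.7042·7.5625 + 0.2958·21.2125] = 10.8162; exercise value = 13.2500 > continuation, so V_d = 13.2500 (exercise)
Node 0 (S = 35): continuation = e^(−0.07)·[0.7042·2.0859 + 0.2958·13.2500] = 5.0242; exercise value = 1.0000 ≤ continuation, so V_0 = 5.0242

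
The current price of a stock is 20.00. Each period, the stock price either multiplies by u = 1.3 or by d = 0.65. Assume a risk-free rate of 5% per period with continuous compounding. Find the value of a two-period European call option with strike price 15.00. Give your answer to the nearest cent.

7.30

Risk-neutral probability p = (e^0.05 − 0.65)/(1.3 − 0.65) = 0.4013/0.6500 = 0.6173
Terminal stock prices: S_uu = 33.8, S_ud = 16.9, S_dd = 8.45
Terminal payoffs (S − K): max(18.8, 0) = 18.8, max(1.9, 0) = 1.9, max(-6.55, 0) = 0
Node u (S = 26): V_u = e^(−0.05)·[0.6173·18.8000 + 0.3827·1.9000] = 11.7316
Node d (S = 13): V_d = e^(−0.05)·[0.6173·1.9000 + 0.3827·0.0000] = 1.1157
Node 0 (S = 20): V_0 = e^(−0.05)·[0.6173·11.7316 + 0.3827·1.1157] = 7.2953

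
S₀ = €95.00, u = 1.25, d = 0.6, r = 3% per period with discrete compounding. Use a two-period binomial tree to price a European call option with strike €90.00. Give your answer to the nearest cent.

Risk-neutral probability p = (1 + 0.03 − 0.6)/(1.25 − 0.6) = 0.4300/0.6500 = 0.6615
Terminal stock prices: S_uu = 148.4, S_ud = 71.25, S_dd = 34.2
Terminal payoffs (S − K): max(58.44, 0) = 58.44, max(-18.75, 0) = 0, max(-55.8, 0) = 0
Node u (S = 118.8): V_u = 1/1.03·[0.6615·58.4375 + 0.3385·0.0000] = 37.5327
Node d (S = 57): V_d = 1/1.03·[0.6615·0.0000 + 0.3385·0.0000] = 0.0000
Node 0 (S = 95): V_0 = 1/1.03·[0.6615·37.5327 + 0.3385·0.0000] = 24.1061

€24.11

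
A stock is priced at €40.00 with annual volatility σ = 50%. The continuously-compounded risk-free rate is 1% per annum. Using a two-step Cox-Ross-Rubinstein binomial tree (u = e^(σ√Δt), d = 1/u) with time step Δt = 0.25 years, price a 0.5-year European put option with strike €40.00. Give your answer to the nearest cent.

CRR parameters: u = e^(σ√Δt) = e^(0.5·√0.25) = 1.2840, d = 1/u = 0.7788
Per-period rate: rΔt = 0.01·0.25 = 0.0025, so R = e^0.0025 = 1.0025
Risk-neutral probability p = (e^0.0025 − 0.7788)/(1.2840 − 0.7788) = 0.2237/0.5052 = 0.4428
Terminal stock prices: S_uu = 65.95, S_ud = 40, S_dd = 24.26
Terminal payoffs (K − S): max(-25.95, 0) = 0, max(0, 0) = 0, max(15.74, 0) = 15.74
Node u (S = 51.36): V_u = e^(−0.0025)·[0.4428·0.0000 + 0.5572·0.0000] = 0.0000
Node d (S = 31.15): V_d = e^(−0.0025)·[0.4428·0.0000 + 0.5572·15.7388] = 8.7481
Node 0 (S = 40): V_0 = e^(−0.0025)·[0.4428·0.0000 + 0.5572·8.7481] = 4.8625

€4.86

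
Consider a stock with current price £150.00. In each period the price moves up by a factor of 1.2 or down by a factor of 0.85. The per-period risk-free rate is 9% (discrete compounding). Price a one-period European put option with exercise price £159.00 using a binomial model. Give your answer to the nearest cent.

Risk-neutral probability p = (1 + 0.09 − 0.85)/(1.2 − 0.85) = 0.2400/0.3500 = 0.6857
Terminal stock prices: S_u = 180, S_d = 127.5
Terminal payoffs (K − S): max(-21, 0) = 0, max(31.5, 0) = 31.5
Node 0 (S = 150): V_0 = 1/1.09·[0.6857·0.0000 + 0.3143·31.5000] = 9.0826

£9.08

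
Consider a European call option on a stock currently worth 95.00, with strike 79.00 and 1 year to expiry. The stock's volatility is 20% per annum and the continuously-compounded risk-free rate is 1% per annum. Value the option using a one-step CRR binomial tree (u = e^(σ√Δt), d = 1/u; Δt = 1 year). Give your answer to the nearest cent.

CRR parameters: u = e^(σ√Δt) = e^(0.2·√1) = 1.2214, d = 1/u = 0.8187
Per-period rate: rΔt = 0.01·1 = 0.01, so R = e^0.01 = 1.0101
Risk-neutral probability p = (e^0.01 − 0.8187)/(1.2214 − 0.8187) = 0.1913/0.4027 = 0.4751
Terminal stock prices: S_u = 116, S_d = 77.78
Terminal payoffs (S − K): max(37.03, 0) = 37.03, max(-1.221, 0) = 0
Node 0 (S = 95): V_0 = e^(−0.01)·[0.4751·37.0333 + 0.5249·0.0000] = 17.4203

17.42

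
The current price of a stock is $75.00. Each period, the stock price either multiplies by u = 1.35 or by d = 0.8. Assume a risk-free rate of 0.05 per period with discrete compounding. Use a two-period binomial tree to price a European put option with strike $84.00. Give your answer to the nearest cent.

$11.06

Risk-neutral probability p = (1 + 0.05 − 0.8)/(1.35 − 0.8) = 0.2500/0.5500 = 0.4545
Terminal stock prices: S_uu = 136.7, S_ud = 81, S_dd = 48
Terminal payoffs (K − S): max(-52.69, 0) = 0, max(3, 0) = 3, max(36, 0) = 36
Node u (S = 101.2): V_u = 1/1.05·[0.4545·0.0000 + 0.5455·3.0000] = 1.5584
Node d (S = 60): V_d = 1/1.05·[0.4545·3.0000 + 0.5455·36.0000] = 20.0000
Node 0 (S = 75): V_0 = 1/1.05·[0.4545·1.5584 + 0.5455·20.0000] = 11.0643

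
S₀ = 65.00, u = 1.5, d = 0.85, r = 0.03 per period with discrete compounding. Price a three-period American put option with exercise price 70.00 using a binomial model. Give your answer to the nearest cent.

11.35

Risk-neutral probability p = (1 + 0.03 − 0.85)/(1.5 − 0.85) = 0.1800/0.6500 = 0.2769
Terminal stock prices: S_uuu = 219.4, S_uud = 124.3, S_udd = 70.44, S_ddd = 39.92
Terminal payoffs (K − S): max(-149.4, 0) = 0, max(-54.31, 0) = 0, max(-0.4437, 0) = 0, max(30.08, 0) = 30.08
Node uu (S = 146.2): continuation = 1/1.03·[0.2769·0.0000 + 0.7231·0.0000] = 0.0000; exercise value = 0.0000 ≤ continuation, so V_uu = 0.0000
Node ud (S = 82.88): continuation = 1/1.03·[0.2769·0.0000 + 0.7231·0.0000] = 0.0000; exercise value = 0.0000 ≤ continuation, so V_ud = 0.0000
Node dd (S = 46.96): continuation = 1/1.03·[0.2769·0.0000 + 0.7231·30.0819] = 21.1180; exercise value = 23.0375 > continuation, so V_dd = 23.0375 (exercise)
Node u (S = 97.5): continuation = 1/1.03·[0.2769·0.0000 + 0.7231·0.0000] = 0.0000; exercise value = 0.0000 ≤ continuation, so V_u = 0.0000
Node d (S = 55.25): continuation = 1/1.03·[0.2769·0.0000 + 0.7231·23.0375] = 16.1727; exercise value = 14.7500 ≤ continuation, so V_d = 16.1727
Node 0 (S = 65): continuation = 1/1.03·[0.2769·0.0000 + 0.7231·16.1727] = 11.3535; exercise value = 5.0000 ≤ continuation, so V_0 = 11.3535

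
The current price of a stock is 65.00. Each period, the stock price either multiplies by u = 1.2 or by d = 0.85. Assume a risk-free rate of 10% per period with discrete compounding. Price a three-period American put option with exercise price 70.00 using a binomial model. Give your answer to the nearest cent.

Risk-neutral probability p = (1 + 0.1 − 0.85)/(1.2 − 0.85) = 0.2500/0.3500 = 0.7143
Terminal stock prices: S_uuu = 112.3, S_uud = 79.56, S_udd = 56.35, S_ddd = 39.92
Terminal payoffs (K − S): max(-42.32, 0) = 0, max(-9.56, 0) = 0, max(13.65, 0) = 13.65, max(30.08, 0) = 30.08
Node uu (S = 93.6): continuation = 1/1.1·[0.7143·0.0000 + 0.2857·0.0000] = 0.0000; exercise value = 0.0000 ≤ continuation, so V_uu = 0.0000
Node ud (S = 66.3): continuation = 1/1.1·[0.7143·0.0000 + 0.2857·13.6450] = 3.5442; exercise value = 3.7000 > continuation, so V_ud = 3.7000 (exercise)
Node dd (S = 46.96): continuation = 1/1.1·[0.7143·13.6450 + 0.2857·30.0819] = 16.6739; exercise value = 23.0375 > continuation, so V_dd = 23.0375 (exercise)
Node u (S = 78): continuation = 1/1.1·[0.7143·0.0000 + 0.2857·3.7000] = 0.9610; exercise value = 0.0000 ≤ continuation, so V_u = 0.9610
Node d (S = 55.25): continuation = 1/1.1·[0.7143·3.7000 + 0.2857·23.0375] = 8.3864; exercise value = 14.7500 > continuation, so V_d = 14.7500 (exercise)
Node 0 (S = 65): continuation = 1/1.1·[0.7143·0.9610 + 0.2857·14.7500] = 4.4552; exercise value = 5.0000 > continuation, so V_0 = 5.0000 (exercise)

5.00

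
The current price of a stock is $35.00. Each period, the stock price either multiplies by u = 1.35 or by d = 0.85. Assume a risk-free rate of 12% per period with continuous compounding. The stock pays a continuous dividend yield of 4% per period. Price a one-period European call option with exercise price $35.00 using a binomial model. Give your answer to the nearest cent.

Per-period risk-free factor R = e^0.12 = 1.1275; dividend-adjusted growth = e^(0.12−0.04) = 1.0833.
Risk-neutral probability p = (1.0833 − 0.85)/(1.35 − 0.85) = 0.2333/0.5000 = 0.4666
Terminal stock prices: S_u = 47.25, S_d = 29.75
Terminal payoffs (S − K): max(12.25, 0) = 12.25, max(-5.25, 0) = 0
Node 0 (S = 35): V_0 = e^(−0.12)·[0.4666·12.2500 + 0.5334·0.0000] = 5.0692

$5.07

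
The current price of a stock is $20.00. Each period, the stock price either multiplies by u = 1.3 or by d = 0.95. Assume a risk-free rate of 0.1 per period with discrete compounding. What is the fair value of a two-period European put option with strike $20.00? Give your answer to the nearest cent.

$0.53

Risk-neutral probability p = (1 + 0.1 − 0.95)/(1.3 − 0.95) = 0.1500/0.3500 = 0.4286
Terminal stock prices: S_uu = 33.8, S_ud = 24.7, S_dd = 18.05
Terminal payoffs (K − S): max(-13.8, 0) = 0, max(-4.7, 0) = 0, max(1.95, 0) = 1.95
Node u (S = 26): V_u = 1/1.1·[0.4286·0.0000 + 0.5714·0.0000] = 0.0000
Node d (S = 19): V_d = 1/1.1·[0.4286·0.0000 + 0.5714·1.9500] = 1.0130
Node 0 (S = 20): V_0 = 1/1.1·[0.4286·0.0000 + 0.5714·1.0130] = 0.5262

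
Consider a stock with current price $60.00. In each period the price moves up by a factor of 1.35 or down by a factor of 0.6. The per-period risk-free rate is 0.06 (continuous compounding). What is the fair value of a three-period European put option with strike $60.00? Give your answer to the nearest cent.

Risk-neutral probability p = (e^0.06 − 0.6)/(1.35 − 0.6) = 0.4618/0.7500 = 0.6158
Terminal stock prices: S_uuu = 147.6, S_uud = 65.61, S_udd = 29.16, S_ddd = 12.96
Terminal payoffs (K − S): max(-87.62, 0) = 0, max(-5.61, 0) = 0, max(30.84, 0) = 30.84, max(47.04, 0) = 47.04
Node uu (S = 109.4): V_uu = e^(−0.06)·[0.6158·0.0000 + 0.3842·0.0000] = 0.0000
Node ud (S = 48.6): V_ud = e^(−0.06)·[0.6158·0.0000 + 0.3842·30.8400] = 11.1592
Node dd (S = 21.6): V_dd = e^(−0.06)·[0.6158·30.8400 + 0.3842·47.0400] = 34.9059
Node u (S = 81): V_u = e^(−0.06)·[0.6158·0.0000 + 0.3842·11.1592] = 4.0379
Node d (S = 36): V_d = e^(−0.06)·[0.6158·11.1592 + 0.3842·34.9059] = 19.1019
Node 0 (S = 60): V_0 = e^(−0.06)·[0.6158·4.0379 + 0.3842·19.1019] = 9.2536

$9.25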